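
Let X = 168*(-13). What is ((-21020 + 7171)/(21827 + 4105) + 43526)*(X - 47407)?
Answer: -55973479875353/25932 ≈ -2.1585e+9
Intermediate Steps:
X = -2184
((-21020 + 7171)/(21827 + 4105) + 43526)*(X - 47407) = ((-21020 + 7171)/(21827 + 4105) + 43526)*(-2184 - 47407) = (-13849/25932 + 43526)*(-49591) = (1128702383/25932)*(-49591) = -55973479875353/25932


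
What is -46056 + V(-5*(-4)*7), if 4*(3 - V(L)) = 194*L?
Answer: -52843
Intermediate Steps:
V(L) = 3 - 97*L/2
-46056 + V(-5*(-4)*7) = -46056 + (3 - 97*(-5*(-4))*7/2) = -46056 + (3 - 970*7) = -46056 + (3 - 97/2*140) = -46056 + (3 - 6790) = -46056 - 6787 = -52843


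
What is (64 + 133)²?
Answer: 38809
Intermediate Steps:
(64 + 133)² = 197² = 38809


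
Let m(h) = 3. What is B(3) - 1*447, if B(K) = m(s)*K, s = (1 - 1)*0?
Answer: -438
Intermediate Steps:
s = 0 (s = 0*0 = 0)
B(K) = 3*K
B(3) - 1*447 = 3*3 - 1*447 = 9 - 447 = -438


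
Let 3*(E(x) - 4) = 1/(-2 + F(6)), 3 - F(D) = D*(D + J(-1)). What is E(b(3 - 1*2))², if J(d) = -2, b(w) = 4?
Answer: 75625/4761 ≈ 15.884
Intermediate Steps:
F(D) = 3 - D*(-2 + D) (F(D) = 3 - D*(D - 2) = 3 - D*(-2 + D))
E(x) = 275/69 (E(x) = 4 + 1/(3*(-2 + (3 - 1*6² + 2*6))) = 4 + 1/(3*(-2 + (3 - 1*36 + 12))) = 4 + 1/(3*(-2 + (3 - 36 + 12))) = 4 + 1/(3*(-2 - 21)) = 4 + (⅓)/(-23) = 4 + (⅓)*(-1/23) = 4 - 1/69 = 275/69)
E(b(3 - 1*2))² = (275/69)² = 75625/4761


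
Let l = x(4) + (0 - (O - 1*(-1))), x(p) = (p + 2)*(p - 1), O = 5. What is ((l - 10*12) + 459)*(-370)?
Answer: -129870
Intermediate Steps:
x(p) = (-1 + p)*(2 + p) (x(p) = (2 + p)*(-1 + p) = (-1 + p)*(2 + p))
l = 12 (l = (-2 + 4 + 4**2) + (0 - (5 - 1*(-1))) = (-2 + 4 + 16) + (0 - (5 + 1)) = 18 + (0 - 1*6) = 18 + (0 - 6) = 18 - 6 = 12)
((l - 10*12) + 459)*(-370) = ((12 - 10*12) + 459)*(-370) = ((12 - 120) + 459)*(-370) = (-108 + 459)*(-370) = 351*(-370) = -129870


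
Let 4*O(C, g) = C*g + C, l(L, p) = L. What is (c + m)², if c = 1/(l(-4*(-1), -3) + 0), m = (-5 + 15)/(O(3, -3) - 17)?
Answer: 1849/21904 ≈ 0.084414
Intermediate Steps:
O(C, g) = C/4 + C*g/4 (O(C, g) = (C*g + C)/4 = (C + C*g)/4 = C/4 + C*g/4)
m = -20/37 (m = (-5 + 15)/((¼)*3*(1 - 3) - 17) = 10/((¼)*3*(-2) - 17) = 10/(-3/2 - 17) = 10/(-37/2) = 10*(-2/37) = -20/37 ≈ -0.54054)
c = ¼ (c = 1/(-4*(-1) + 0) = 1/(4 + 0) = 1/4 = ¼ ≈ 0.25000)
(c + m)² = (¼ - 20/37)² = (-43/148)² = 1849/21904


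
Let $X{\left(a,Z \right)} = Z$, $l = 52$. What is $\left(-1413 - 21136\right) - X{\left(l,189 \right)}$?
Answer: $-22738$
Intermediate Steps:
$\left(-1413 - 21136\right) - X{\left(l,189 \right)} = \left(-1413 - 21136\right) - 189 = -22549 - 189 = -22738$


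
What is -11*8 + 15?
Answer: -73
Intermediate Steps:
-11*8 + 15 = -88 + 15 = -73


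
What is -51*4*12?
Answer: -2448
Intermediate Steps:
-51*4*12 = -17*12*12 = -204*12 = -2448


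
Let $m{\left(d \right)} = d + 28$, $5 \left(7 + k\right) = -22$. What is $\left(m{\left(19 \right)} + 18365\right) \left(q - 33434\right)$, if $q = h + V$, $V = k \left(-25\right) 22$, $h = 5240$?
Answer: $-403664688$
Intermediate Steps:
$k = - \frac{57}{5}$ ($k = -7 + \frac{1}{5} \left(-22\right) = -7 - \frac{22}{5} = - \frac{57}{5} \approx -11.4$)
$V = 6270$ ($V = \left(- \frac{57}{5}\right) \left(-25\right) 22 = 285 \cdot 22 = 6270$)
$q = 11510$ ($q = 5240 + 6270 = 11510$)
$m{\left(d \right)} = 28 + d$
$\left(m{\left(19 \right)} + 18365\right) \left(q - 33434\right) = \left(\left(28 + 19\right) + 18365\right) \left(11510 - 33434\right) = \left(47 + 18365\right) \left(-21924\right) = 18412 \left(-21924\right) = -403664688$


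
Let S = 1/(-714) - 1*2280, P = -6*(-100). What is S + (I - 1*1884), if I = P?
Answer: -2544697/714 ≈ -3564.0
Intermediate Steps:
P = 600
I = 600
S = -1627921/714 (S = -1/714 - 2280 = -1627921/714 ≈ -2280.0)
S + (I - 1*1884) = -1627921/714 + (600 - 1*1884) = -1627921/714 + (600 - 1884) = -1627921/714 - 1284 = -2544697/714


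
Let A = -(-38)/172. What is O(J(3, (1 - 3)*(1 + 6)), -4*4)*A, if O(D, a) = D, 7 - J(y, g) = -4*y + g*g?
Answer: -3363/86 ≈ -39.105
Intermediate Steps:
A = 19/86 (A = -(-38)/172 = -1*(-19/86) = 19/86 ≈ 0.22093)
J(y, g) = 7 - g**2 + 4*y (J(y, g) = 7 - (-4*y + g*g) = 7 - (-4*y + g**2) = 7 - (g**2 - 4*y) = 7 + (-g**2 + 4*y) = 7 - g**2 + 4*y)
O(J(3, (1 - 3)*(1 + 6)), -4*4)*A = (7 - ((1 - 3)*(1 + 6))**2 + 4*3)*(19/86) = (7 - (-2*7)**2 + 12)*(19/86) = (7 - 1*(-14)**2 + 12)*(19/86) = (7 - 1*196 + 12)*(19/86) = (7 - 196 + 12)*(19/86) = -177*19/86 = -3363/86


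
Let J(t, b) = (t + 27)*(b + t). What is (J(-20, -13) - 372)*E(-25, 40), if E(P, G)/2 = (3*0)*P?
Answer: 0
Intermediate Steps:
J(t, b) = (27 + t)*(b + t)
E(P, G) = 0 (E(P, G) = 2*((3*0)*P) = 2*(0*P) = 2*0 = 0)
(J(-20, -13) - 372)*E(-25, 40) = (((-20)**2 + 27*(-13) + 27*(-20) - 13*(-20)) - 372)*0 = ((400 - 351 - 540 + 260) - 372)*0 = (-231 - 372)*0 = -603*0 = 0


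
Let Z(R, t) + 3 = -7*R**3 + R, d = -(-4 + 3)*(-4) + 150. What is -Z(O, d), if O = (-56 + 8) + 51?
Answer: 189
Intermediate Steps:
O = 3 (O = -48 + 51 = 3)
d = 146 (d = -(-1)*(-4) + 150 = -1*4 + 150 = -4 + 150 = 146)
Z(R, t) = -3 + R - 7*R**3 (Z(R, t) = -3 + (-7*R**3 + R) = -3 + (R - 7*R**3) = -3 + R - 7*R**3)
-Z(O, d) = -(-3 + 3 - 7*3**3) = -(-3 + 3 - 7*27) = -(-3 + 3 - 189) = -1*(-189) = 189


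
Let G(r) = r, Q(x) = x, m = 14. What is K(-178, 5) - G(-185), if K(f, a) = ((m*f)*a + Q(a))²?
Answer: 155127210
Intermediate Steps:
K(f, a) = (a + 14*a*f)² (K(f, a) = ((14*f)*a + a)² = (14*a*f + a)² = (a + 14*a*f)²)
K(-178, 5) - G(-185) = 5²*(1 + 14*(-178))² - 1*(-185) = 25*(1 - 2492)² + 185 = 25*(-2491)² + 185 = 25*6205081 + 185 = 155127025 + 185 = 155127210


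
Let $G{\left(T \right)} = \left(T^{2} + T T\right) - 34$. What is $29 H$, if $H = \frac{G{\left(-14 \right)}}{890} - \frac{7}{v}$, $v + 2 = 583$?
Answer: $\frac{417948}{36935} \approx 11.316$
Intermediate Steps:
$G{\left(T \right)} = -34 + 2 T^{2}$ ($G{\left(T \right)} = \left(T^{2} + T^{2}\right) - 34 = 2 T^{2} - 34 = -34 + 2 T^{2}$)
$v = 581$ ($v = -2 + 583 = 581$)
$H = \frac{14412}{36935}$ ($H = \frac{-34 + 2 \left(-14\right)^{2}}{890} - \frac{7}{581} = \left(-34 + 2 \cdot 196\right) \frac{1}{890} - \frac{1}{83} = \left(-34 + 392\right) \frac{1}{890} - \frac{1}{83} = 358 \cdot \frac{1}{890} - \frac{1}{83} = \frac{179}{445} - \frac{1}{83} = \frac{14412}{36935} \approx 0.3902$)
$29 H = 29 \cdot \frac{14412}{36935} = \frac{417948}{36935}$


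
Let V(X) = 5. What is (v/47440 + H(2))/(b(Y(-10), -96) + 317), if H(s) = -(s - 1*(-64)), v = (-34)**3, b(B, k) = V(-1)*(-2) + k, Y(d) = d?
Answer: -396293/1251230 ≈ -0.31672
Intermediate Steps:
b(B, k) = -10 + k (b(B, k) = 5*(-2) + k = -10 + k)
v = -39304
H(s) = -64 - s (H(s) = -(s + 64) = -(64 + s) = -64 - s)
(v/47440 + H(2))/(b(Y(-10), -96) + 317) = (-39304/47440 + (-64 - 1*2))/((-10 - 96) + 317) = (-39304*1/47440 + (-64 - 2))/(-106 + 317) = (-4913/5930 - 66)/211 = -396293/5930*1/211 = -396293/1251230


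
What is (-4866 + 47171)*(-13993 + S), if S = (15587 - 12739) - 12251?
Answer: -989767780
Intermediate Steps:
S = -9403 (S = 2848 - 12251 = -9403)
(-4866 + 47171)*(-13993 + S) = (-4866 + 47171)*(-13993 - 9403) = 42305*(-23396) = -989767780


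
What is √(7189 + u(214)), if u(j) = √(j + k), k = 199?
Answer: √(7189 + √413) ≈ 84.908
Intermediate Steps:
u(j) = √(199 + j) (u(j) = √(j + 199) = √(199 + j))
√(7189 + u(214)) = √(7189 + √(199 + 214)) = √(7189 + √413)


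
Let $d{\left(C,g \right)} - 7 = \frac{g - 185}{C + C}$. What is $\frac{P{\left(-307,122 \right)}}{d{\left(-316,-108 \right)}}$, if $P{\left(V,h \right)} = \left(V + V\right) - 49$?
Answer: $- \frac{419016}{4717} \approx -88.831$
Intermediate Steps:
$P{\left(V,h \right)} = -49 + 2 V$ ($P{\left(V,h \right)} = 2 V - 49 = -49 + 2 V$)
$d{\left(C,g \right)} = 7 + \frac{-185 + g}{2 C}$ ($d{\left(C,g \right)} = 7 + \frac{g - 185}{C + C} = 7 + \frac{-185 + g}{2 C}$)
$\frac{P{\left(-307,122 \right)}}{d{\left(-316,-108 \right)}} = \frac{-49 + 2 \left(-307\right)}{\frac{1}{2} \frac{1}{-316} \left(-185 - 108 + 14 \left(-316\right)\right)} = \frac{-49 - 614}{\frac{1}{2} \left(- \frac{1}{316}\right) \left(-185 - 108 - 4424\right)} = - \frac{663}{\frac{1}{2} \left(- \frac{1}{316}\right) \left(-4717\right)} = - \frac{663}{\frac{4717}{632}} = \left(-663\right) \frac{632}{4717} = - \frac{419016}{4717}$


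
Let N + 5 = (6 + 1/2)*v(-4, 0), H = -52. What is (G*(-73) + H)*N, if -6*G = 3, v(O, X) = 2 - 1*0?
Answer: -124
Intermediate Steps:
v(O, X) = 2 (v(O, X) = 2 + 0 = 2)
G = -½ (G = -⅙*3 = -½ ≈ -0.50000)
N = 8 (N = -5 + (6 + 1/2)*2 = -5 + (6 + ½)*2 = -5 + (13/2)*2 = -5 + 13 = 8)
(G*(-73) + H)*N = (-½*(-73) - 52)*8 = (73/2 - 52)*8 = -31/2*8 = -124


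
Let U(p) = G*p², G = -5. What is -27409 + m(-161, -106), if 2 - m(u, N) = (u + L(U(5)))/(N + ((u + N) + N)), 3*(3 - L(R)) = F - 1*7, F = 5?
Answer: -39384331/1437 ≈ -27407.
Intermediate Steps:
U(p) = -5*p²
L(R) = 11/3 (L(R) = 3 - (5 - 1*7)/3 = 3 - (5 - 7)/3 = 3 - ⅓*(-2) = 3 + ⅔ = 11/3)
m(u, N) = 2 - (11/3 + u)/(u + 3*N) (m(u, N) = 2 - (u + 11/3)/(N + ((u + N) + N)) = 2 - (11/3 + u)/(N + ((N + u) + N)) = 2 - (11/3 + u)/(N + (u + 2*N)) = 2 - (11/3 + u)/(u + 3*N))
-27409 + m(-161, -106) = -27409 + (-11/3 - 161 + 6*(-106))/(-161 + 3*(-106)) = -27409 + (-11/3 - 161 - 636)/(-161 - 318) = -27409 - 2402/3/(-479) = -27409 - 1/479*(-2402/3) = -27409 + 2402/1437 = -39384331/1437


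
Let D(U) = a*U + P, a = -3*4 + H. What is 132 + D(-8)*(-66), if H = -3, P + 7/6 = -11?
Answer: -6985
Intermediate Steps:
P = -73/6 (P = -7/6 - 11 = -73/6 ≈ -12.167)
a = -15 (a = -3*4 - 3 = -12 - 3 = -15)
D(U) = -73/6 - 15*U (D(U) = -15*U - 73/6 = -73/6 - 15*U)
132 + D(-8)*(-66) = 132 + (-73/6 - 15*(-8))*(-66) = 132 + (-73/6 + 120)*(-66) = 132 + (647/6)*(-66) = 132 - 7117 = -6985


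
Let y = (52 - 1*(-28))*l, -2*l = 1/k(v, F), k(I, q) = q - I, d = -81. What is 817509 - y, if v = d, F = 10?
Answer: 74393359/91 ≈ 8.1751e+5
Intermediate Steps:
v = -81
l = -1/182 (l = -1/(2*(10 - 1*(-81))) = -1/(2*(10 + 81)) = -½/91 = -½*1/91 = -1/182 ≈ -0.0054945)
y = -40/91 (y = (52 - 1*(-28))*(-1/182) = (52 + 28)*(-1/182) = 80*(-1/182) = -40/91 ≈ -0.43956)
817509 - y = 817509 - 1*(-40/91) = 817509 + 40/91 = 74393359/91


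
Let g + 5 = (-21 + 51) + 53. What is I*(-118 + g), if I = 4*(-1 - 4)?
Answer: 800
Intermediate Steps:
g = 78 (g = -5 + ((-21 + 51) + 53) = -5 + (30 + 53) = -5 + 83 = 78)
I = -20 (I = 4*(-5) = -20)
I*(-118 + g) = -20*(-118 + 78) = -20*(-40) = 800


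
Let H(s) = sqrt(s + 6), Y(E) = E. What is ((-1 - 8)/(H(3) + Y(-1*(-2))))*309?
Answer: -2781/5 ≈ -556.20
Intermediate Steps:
H(s) = sqrt(6 + s)
((-1 - 8)/(H(3) + Y(-1*(-2))))*309 = ((-1 - 8)/(sqrt(6 + 3) - 1*(-2)))*309 = -9/(sqrt(9) + 2)*309 = -9/(3 + 2)*309 = -9/5*309 = -2781/5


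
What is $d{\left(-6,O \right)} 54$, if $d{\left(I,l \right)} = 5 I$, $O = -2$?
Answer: $-1620$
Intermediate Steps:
$d{\left(-6,O \right)} 54 = 5 \left(-6\right) 54 = \left(-30\right) 54 = -1620$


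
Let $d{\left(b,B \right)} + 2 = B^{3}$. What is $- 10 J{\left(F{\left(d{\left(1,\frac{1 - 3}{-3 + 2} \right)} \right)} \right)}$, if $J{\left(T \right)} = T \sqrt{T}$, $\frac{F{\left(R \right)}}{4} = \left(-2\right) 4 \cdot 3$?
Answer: $3840 i \sqrt{6} \approx 9406.0 i$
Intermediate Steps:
$d{\left(b,B \right)} = -2 + B^{3}$
$F{\left(R \right)} = -96$ ($F{\left(R \right)} = 4 \left(-2\right) 4 \cdot 3 = 4 \left(\left(-8\right) 3\right) = 4 \left(-24\right) = -96$)
$J{\left(T \right)} = T^{\frac{3}{2}}$
$- 10 J{\left(F{\left(d{\left(1,\frac{1 - 3}{-3 + 2} \right)} \right)} \right)} = - 10 \left(-96\right)^{\frac{3}{2}} = - 10 \left(- 384 i \sqrt{6}\right) = 3840 i \sqrt{6}$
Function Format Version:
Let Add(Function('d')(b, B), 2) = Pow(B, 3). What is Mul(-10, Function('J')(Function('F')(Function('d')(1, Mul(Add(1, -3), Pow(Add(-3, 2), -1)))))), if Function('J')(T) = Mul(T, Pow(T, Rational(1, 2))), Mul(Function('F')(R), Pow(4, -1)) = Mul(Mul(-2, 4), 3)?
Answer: Mul(3840, I, Pow(6, Rational(1, 2))) ≈ Mul(9406.0, I)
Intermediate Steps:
Function('d')(b, B) = Add(-2, Pow(B, 3))
Function('F')(R) = -96 (Function('F')(R) = Mul(4, Mul(Mul(-2, 4), 3)) = Mul(4, Mul(-8, 3)) = Mul(4, -24) = -96)
Function('J')(T) = Pow(T, Rational(3, 2))
Mul(-10, Function('J')(Function('F')(Function('d')(1, Mul(Add(1, -3), Pow(Add(-3, 2), -1)))))) = Mul(-10, Pow(-96, Rational(3, 2))) = Mul(-10, Mul(-384, I, Pow(6, Rational(1, 2)))) = Mul(3840, I, Pow(6, Rational(1, 2)))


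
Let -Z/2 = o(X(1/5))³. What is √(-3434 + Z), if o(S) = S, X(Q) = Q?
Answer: 2*I*√536565/25 ≈ 58.6*I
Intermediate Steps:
Z = -2/125 (Z = -2*(1/5)³ = -2*(⅕)³ = -2*1/125 = -2/125 ≈ -0.016000)
√(-3434 + Z) = √(-3434 - 2/125) = √(-429252/125) = 2*I*√536565/25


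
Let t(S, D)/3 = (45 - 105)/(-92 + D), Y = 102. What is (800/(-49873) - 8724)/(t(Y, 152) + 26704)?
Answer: -435092852/1331658973 ≈ -0.32673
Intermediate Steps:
t(S, D) = -180/(-92 + D) (t(S, D) = 3*((45 - 105)/(-92 + D)) = 3*(-60/(-92 + D)) = -180/(-92 + D))
(800/(-49873) - 8724)/(t(Y, 152) + 26704) = (800/(-49873) - 8724)/(-180/(-92 + 152) + 26704) = (800*(-1/49873) - 8724)/(-180/60 + 26704) = (-800/49873 - 8724)/(-180*1/60 + 26704) = -435092852/(49873*(-3 + 26704)) = -435092852/49873/26701 = -435092852/49873*1/26701 = -435092852/1331658973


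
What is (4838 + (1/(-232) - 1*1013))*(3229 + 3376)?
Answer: 5861270395/232 ≈ 2.5264e+7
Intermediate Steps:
(4838 + (1/(-232) - 1*1013))*(3229 + 3376) = (4838 + (-1/232 - 1013))*6605 = (4838 - 235017/232)*6605 = (887399/232)*6605 = 5861270395/232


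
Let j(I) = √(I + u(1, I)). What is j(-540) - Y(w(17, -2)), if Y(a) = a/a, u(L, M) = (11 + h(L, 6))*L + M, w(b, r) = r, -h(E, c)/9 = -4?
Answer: -1 + I*√1033 ≈ -1.0 + 32.14*I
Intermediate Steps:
h(E, c) = 36 (h(E, c) = -9*(-4) = 36)
u(L, M) = M + 47*L (u(L, M) = (11 + 36)*L + M = 47*L + M = M + 47*L)
Y(a) = 1
j(I) = √(47 + 2*I) (j(I) = √(I + (I + 47*1)) = √(I + (I + 47)) = √(I + (47 + I)) = √(47 + 2*I))
j(-540) - Y(w(17, -2)) = √(47 + 2*(-540)) - 1*1 = √(47 - 1080) - 1 = √(-1033) - 1 = I*√1033 - 1 = -1 + I*√1033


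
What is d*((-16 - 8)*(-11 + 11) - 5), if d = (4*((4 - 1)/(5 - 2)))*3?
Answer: -60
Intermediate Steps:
d = 12 (d = (4*(3/3))*3 = (4*(3*(⅓)))*3 = (4*1)*3 = 4*3 = 12)
d*((-16 - 8)*(-11 + 11) - 5) = 12*((-16 - 8)*(-11 + 11) - 5) = 12*(-24*0 - 5) = 12*(0 - 5) = 12*(-5) = -60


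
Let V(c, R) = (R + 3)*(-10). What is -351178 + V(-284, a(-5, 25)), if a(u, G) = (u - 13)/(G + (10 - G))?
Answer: -351190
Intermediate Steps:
a(u, G) = -13/10 + u/10 (a(u, G) = (-13 + u)/10 = (-13 + u)*(1/10) = -13/10 + u/10)
V(c, R) = -30 - 10*R (V(c, R) = (3 + R)*(-10) = -30 - 10*R)
-351178 + V(-284, a(-5, 25)) = -351178 + (-30 - 10*(-13/10 + (1/10)*(-5))) = -351178 + (-30 - 10*(-13/10 - 1/2)) = -351178 + (-30 - 10*(-9/5)) = -351178 + (-30 + 18) = -351178 - 12 = -351190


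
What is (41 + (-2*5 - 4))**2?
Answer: 729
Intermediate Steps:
(41 + (-2*5 - 4))**2 = (41 + (-10 - 4))**2 = (41 - 14)**2 = 27**2 = 729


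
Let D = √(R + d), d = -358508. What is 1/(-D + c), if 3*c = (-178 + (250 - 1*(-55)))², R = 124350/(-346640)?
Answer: 1677286968/9129499839347 + 18*I*√107695274251502/9129499839347 ≈ 0.00018372 + 2.0461e-5*I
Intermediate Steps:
R = -12435/34664 (R = 124350*(-1/346640) = -12435/34664 ≈ -0.35873)
c = 16129/3 (c = (-178 + (250 - 1*(-55)))²/3 = (-178 + (250 + 55))²/3 = (-178 + 305)²/3 = (⅓)*127² = (⅓)*16129 = 16129/3 ≈ 5376.3)
D = I*√107695274251502/17332 (D = √(-12435/34664 - 358508) = √(-12427333747/34664) = I*√107695274251502/17332 ≈ 598.76*I)
1/(-D + c) = 1/(-I*√107695274251502/17332 + 16129/3) = 1/(16129/3 - I*√107695274251502/17332)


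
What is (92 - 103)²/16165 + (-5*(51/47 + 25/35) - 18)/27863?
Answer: 965620637/148183374955 ≈ 0.0065164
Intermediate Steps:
(92 - 103)²/16165 + (-5*(51/47 + 25/35) - 18)/27863 = (-11)²*(1/16165) + (-5*(51*(1/47) + 25*(1/35)) - 18)*(1/27863) = 121*(1/16165) + (-5*(51/47 + 5/7) - 18)*(1/27863) = 121/16165 + (-5*592/329 - 18)*(1/27863) = 121/16165 + (-2960/329 - 18)*(1/27863) = 121/16165 - 8882/329*1/27863 = 121/16165 - 8882/9166927 = 965620637/148183374955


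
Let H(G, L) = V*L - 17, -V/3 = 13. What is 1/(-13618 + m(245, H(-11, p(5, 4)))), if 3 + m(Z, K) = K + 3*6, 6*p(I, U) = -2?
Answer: -1/13607 ≈ -7.3492e-5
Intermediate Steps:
V = -39 (V = -3*13 = -39)
p(I, U) = -⅓ (p(I, U) = (⅙)*(-2) = -⅓)
H(G, L) = -17 - 39*L (H(G, L) = -39*L - 17 = -17 - 39*L)
m(Z, K) = 15 + K (m(Z, K) = -3 + (K + 3*6) = -3 + (K + 18) = -3 + (18 + K) = 15 + K)
1/(-13618 + m(245, H(-11, p(5, 4)))) = 1/(-13618 + (15 + (-17 - 39*(-⅓)))) = 1/(-13618 + (15 + (-17 + 13))) = 1/(-13618 + (15 - 4)) = 1/(-13618 + 11) = 1/(-13607) = -1/13607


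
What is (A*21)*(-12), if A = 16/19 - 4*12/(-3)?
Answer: -80640/19 ≈ -4244.2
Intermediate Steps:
A = 320/19 (A = 16*(1/19) - 48*(-⅓) = 16/19 + 16 = 320/19 ≈ 16.842)
(A*21)*(-12) = ((320/19)*21)*(-12) = (6720/19)*(-12) = -80640/19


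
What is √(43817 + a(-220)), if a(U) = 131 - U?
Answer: 2*√11042 ≈ 210.16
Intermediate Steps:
√(43817 + a(-220)) = √(43817 + (131 - 1*(-220))) = √(43817 + (131 + 220)) = √(43817 + 351) = √44168 = 2*√11042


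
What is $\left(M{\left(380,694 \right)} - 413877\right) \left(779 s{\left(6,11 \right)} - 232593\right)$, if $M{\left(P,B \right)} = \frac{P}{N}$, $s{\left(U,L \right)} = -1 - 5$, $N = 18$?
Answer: $98194345189$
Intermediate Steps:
$s{\left(U,L \right)} = -6$
$M{\left(P,B \right)} = \frac{P}{18}$
$\left(M{\left(380,694 \right)} - 413877\right) \left(779 s{\left(6,11 \right)} - 232593\right) = \left(\frac{1}{18} \cdot 380 - 413877\right) \left(779 \left(-6\right) - 232593\right) = \left(\frac{190}{9} - 413877\right) \left(-4674 - 232593\right) = \left(- \frac{3724703}{9}\right) \left(-237267\right) = 98194345189$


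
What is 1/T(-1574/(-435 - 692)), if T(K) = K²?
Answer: 1270129/2477476 ≈ 0.51267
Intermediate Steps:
1/T(-1574/(-435 - 692)) = 1/((-1574/(-435 - 692))²) = 1/((-1574/(-1127))²) = 1/((-1574*(-1/1127))²) = 1/((1574/1127)²) = 1/(2477476/1270129) = 1270129/2477476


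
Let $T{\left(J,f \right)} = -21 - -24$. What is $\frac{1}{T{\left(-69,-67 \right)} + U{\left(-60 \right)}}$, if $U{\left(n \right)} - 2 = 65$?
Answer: $\frac{1}{70} \approx 0.014286$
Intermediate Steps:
$U{\left(n \right)} = 67$ ($U{\left(n \right)} = 2 + 65 = 67$)
$T{\left(J,f \right)} = 3$ ($T{\left(J,f \right)} = -21 + 24 = 3$)
$\frac{1}{T{\left(-69,-67 \right)} + U{\left(-60 \right)}} = \frac{1}{3 + 67} = \frac{1}{70}$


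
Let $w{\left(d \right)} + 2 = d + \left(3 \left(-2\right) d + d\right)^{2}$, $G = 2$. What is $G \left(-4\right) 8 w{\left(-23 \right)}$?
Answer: $-844800$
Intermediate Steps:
$w{\left(d \right)} = -2 + d + 25 d^{2}$ ($w{\left(d \right)} = -2 + \left(d + \left(3 \left(-2\right) d + d\right)^{2}\right) = -2 + \left(d + \left(- 6 d + d\right)^{2}\right) = -2 + \left(d + \left(- 5 d\right)^{2}\right) = -2 + \left(d + 25 d^{2}\right) = -2 + d + 25 d^{2}$)
$G \left(-4\right) 8 w{\left(-23 \right)} = 2 \left(-4\right) 8 \left(-2 - 23 + 25 \left(-23\right)^{2}\right) = \left(-8\right) 8 \left(-2 - 23 + 25 \cdot 529\right) = - 64 \left(-2 - 23 + 13225\right) = \left(-64\right) 13200 = -844800$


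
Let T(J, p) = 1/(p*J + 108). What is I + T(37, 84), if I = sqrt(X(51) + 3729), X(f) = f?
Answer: 1/3216 + 6*sqrt(105) ≈ 61.482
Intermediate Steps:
T(J, p) = 1/(108 + J*p) (T(J, p) = 1/(J*p + 108) = 1/(108 + J*p))
I = 6*sqrt(105) (I = sqrt(51 + 3729) = sqrt(3780) = 6*sqrt(105) ≈ 61.482)
I + T(37, 84) = 6*sqrt(105) + 1/(108 + 37*84) = 6*sqrt(105) + 1/(108 + 3108) = 6*sqrt(105) + 1/3216 = 1/3216 + 6*sqrt(105)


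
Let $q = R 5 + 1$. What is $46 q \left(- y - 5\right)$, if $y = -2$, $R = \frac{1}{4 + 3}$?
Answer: $- \frac{1656}{7} \approx -236.57$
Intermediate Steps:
$R = \frac{1}{7} \approx 0.14286$
$q = \frac{12}{7}$ ($q = \frac{1}{7} \cdot 5 + 1 = \frac{5}{7} + 1 = \frac{12}{7} \approx 1.7143$)
$46 q \left(- y - 5\right) = 46 \cdot \frac{12}{7} \left(\left(-1\right) \left(-2\right) - 5\right) = \frac{552 \left(2 - 5\right)}{7} = \frac{552}{7} \left(-3\right) = - \frac{1656}{7}$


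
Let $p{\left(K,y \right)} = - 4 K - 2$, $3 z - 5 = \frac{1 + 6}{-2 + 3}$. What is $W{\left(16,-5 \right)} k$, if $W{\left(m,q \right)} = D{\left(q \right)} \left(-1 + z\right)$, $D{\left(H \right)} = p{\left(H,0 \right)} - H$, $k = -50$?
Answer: $-3450$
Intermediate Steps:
$z = 4$ ($z = \frac{5}{3} + \frac{\left(1 + 6\right) \frac{1}{-2 + 3}}{3} = \frac{5}{3} + \frac{7 \cdot 1^{-1}}{3} = \frac{5}{3} + \frac{7 \cdot 1}{3} = \frac{5}{3} + \frac{1}{3} \cdot 7 = \frac{5}{3} + \frac{7}{3} = 4$)
$p{\left(K,y \right)} = -2 - 4 K$
$D{\left(H \right)} = -2 - 5 H$ ($D{\left(H \right)} = \left(-2 - 4 H\right) - H = -2 - 5 H$)
$W{\left(m,q \right)} = -6 - 15 q$ ($W{\left(m,q \right)} = \left(-2 - 5 q\right) \left(-1 + 4\right) = \left(-2 - 5 q\right) 3 = -6 - 15 q$)
$W{\left(16,-5 \right)} k = \left(-6 - -75\right) \left(-50\right) = \left(-6 + 75\right) \left(-50\right) = 69 \left(-50\right) = -3450$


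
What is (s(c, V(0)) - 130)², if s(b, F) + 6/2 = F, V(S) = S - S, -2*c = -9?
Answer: 17689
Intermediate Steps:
c = 9/2 (c = -½*(-9) = 9/2 ≈ 4.5000)
V(S) = 0
s(b, F) = -3 + F
(s(c, V(0)) - 130)² = ((-3 + 0) - 130)² = (-3 - 130)² = (-133)² = 17689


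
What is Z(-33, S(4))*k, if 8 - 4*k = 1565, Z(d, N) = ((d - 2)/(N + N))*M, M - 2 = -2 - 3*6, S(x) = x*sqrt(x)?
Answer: -490455/32 ≈ -15327.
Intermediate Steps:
S(x) = x**(3/2)
M = -18 (M = 2 + (-2 - 3*6) = 2 + (-2 - 1*18) = 2 + (-2 - 18) = 2 - 20 = -18)
Z(d, N) = -9*(-2 + d)/N (Z(d, N) = ((d - 2)/(N + N))*(-18) = ((-2 + d)/((2*N)))*(-18) = ((-2 + d)*(1/(2*N)))*(-18) = ((-2 + d)/(2*N))*(-18) = -9*(-2 + d)/N)
k = -1557/4 (k = 2 - 1/4*1565 = 2 - 1565/4 = -1557/4 ≈ -389.25)
Z(-33, S(4))*k = (9*(2 - 1*(-33))/(4**(3/2)))*(-1557/4) = (9*(2 + 33)/8)*(-1557/4) = (9*(1/8)*35)*(-1557/4) = (315/8)*(-1557/4) = -490455/32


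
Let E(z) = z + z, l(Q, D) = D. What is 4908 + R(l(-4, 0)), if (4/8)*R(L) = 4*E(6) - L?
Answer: 5004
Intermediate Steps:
E(z) = 2*z
R(L) = 96 - 2*L (R(L) = 2*(4*(2*6) - L) = 2*(4*12 - L) = 2*(48 - L) = 96 - 2*L)
4908 + R(l(-4, 0)) = 4908 + (96 - 2*0) = 4908 + (96 + 0) = 4908 + 96 = 5004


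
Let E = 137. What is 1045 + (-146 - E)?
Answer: 762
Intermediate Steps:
1045 + (-146 - E) = 1045 + (-146 - 1*137) = 1045 + (-146 - 137) = 1045 - 283 = 762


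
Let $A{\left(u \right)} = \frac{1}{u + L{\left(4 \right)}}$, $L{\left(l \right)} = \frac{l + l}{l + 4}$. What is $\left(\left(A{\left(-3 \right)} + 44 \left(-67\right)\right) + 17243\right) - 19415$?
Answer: $- \frac{10241}{2} \approx -5120.5$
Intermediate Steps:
$L{\left(l \right)} = \frac{2 l}{4 + l}$
$A{\left(u \right)} = \frac{1}{1 + u}$ ($A{\left(u \right)} = \frac{1}{u + 2 \cdot 4 \frac{1}{4 + 4}} = \frac{1}{u + 2 \cdot 4 \cdot \frac{1}{8}} = \frac{1}{u + 1} = \frac{1}{1 + u}$)
$\left(\left(A{\left(-3 \right)} + 44 \left(-67\right)\right) + 17243\right) - 19415 = \left(\left(\frac{1}{1 - 3} + 44 \left(-67\right)\right) + 17243\right) - 19415 = \left(\left(\frac{1}{-2} - 2948\right) + 17243\right) - 19415 = \left(\left(- \frac{1}{2} - 2948\right) + 17243\right) - 19415 = \left(- \frac{5897}{2} + 17243\right) - 19415 = \frac{28589}{2} - 19415 = - \frac{10241}{2}$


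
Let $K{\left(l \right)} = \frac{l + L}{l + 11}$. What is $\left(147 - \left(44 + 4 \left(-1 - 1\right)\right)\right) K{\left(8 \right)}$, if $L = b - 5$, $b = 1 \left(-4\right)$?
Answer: $- \frac{111}{19} \approx -5.8421$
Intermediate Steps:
$b = -4$
$L = -9$ ($L = -4 - 5 = -9$)
$K{\left(l \right)} = \frac{-9 + l}{11 + l}$ ($K{\left(l \right)} = \frac{l - 9}{l + 11} = \frac{-9 + l}{11 + l}$)
$\left(147 - \left(44 + 4 \left(-1 - 1\right)\right)\right) K{\left(8 \right)} = \left(147 - \left(44 + 4 \left(-1 - 1\right)\right)\right) \frac{-9 + 8}{11 + 8} = \left(147 + \left(\left(5 - -8\right) - 49\right)\right) \frac{1}{19} \left(-1\right) = \left(147 + \left(\left(5 + 8\right) - 49\right)\right) \frac{1}{19} \left(-1\right) = \left(147 + \left(13 - 49\right)\right) \left(- \frac{1}{19}\right) = \left(147 - 36\right) \left(- \frac{1}{19}\right) = 111 \left(- \frac{1}{19}\right) = - \frac{111}{19}$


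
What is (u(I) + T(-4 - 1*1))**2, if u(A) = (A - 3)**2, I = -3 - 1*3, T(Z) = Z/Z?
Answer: 6724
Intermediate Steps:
T(Z) = 1
I = -6 (I = -3 - 3 = -6)
u(A) = (-3 + A)**2
(u(I) + T(-4 - 1*1))**2 = ((-3 - 6)**2 + 1)**2 = ((-9)**2 + 1)**2 = (81 + 1)**2 = 82**2 = 6724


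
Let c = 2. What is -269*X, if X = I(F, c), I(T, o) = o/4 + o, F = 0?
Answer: -1345/2 ≈ -672.50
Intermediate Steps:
I(T, o) = 5*o/4 (I(T, o) = o/4 + o = 5*o/4)
X = 5/2 (X = (5/4)*2 = 5/2 ≈ 2.5000)
-269*X = -269*5/2 = -1345/2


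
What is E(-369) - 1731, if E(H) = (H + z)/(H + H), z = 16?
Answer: -1277125/738 ≈ -1730.5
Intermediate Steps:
E(H) = (16 + H)/(2*H) (E(H) = (H + 16)/(H + H) = (16 + H)/((2*H)) = (16 + H)*(1/(2*H)) = (16 + H)/(2*H))
E(-369) - 1731 = (½)*(16 - 369)/(-369) - 1731 = (½)*(-1/369)*(-353) - 1731 = 353/738 - 1731 = -1277125/738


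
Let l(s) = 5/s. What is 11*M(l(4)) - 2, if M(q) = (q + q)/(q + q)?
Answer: 9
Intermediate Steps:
M(q) = 1 (M(q) = (2*q)/((2*q)) = (2*q)*(1/(2*q)) = 1)
11*M(l(4)) - 2 = 11*1 - 2 = 11 - 2 = 9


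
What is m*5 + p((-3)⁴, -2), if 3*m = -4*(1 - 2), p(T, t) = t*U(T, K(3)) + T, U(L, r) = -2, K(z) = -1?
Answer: 275/3 ≈ 91.667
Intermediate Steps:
p(T, t) = T - 2*t (p(T, t) = t*(-2) + T = -2*t + T = T - 2*t)
m = 4/3 (m = (-4*(1 - 2))/3 = (-4*(-1))/3 = (⅓)*4 = 4/3 ≈ 1.3333)
m*5 + p((-3)⁴, -2) = (4/3)*5 + ((-3)⁴ - 2*(-2)) = 20/3 + (81 + 4) = 20/3 + 85 = 275/3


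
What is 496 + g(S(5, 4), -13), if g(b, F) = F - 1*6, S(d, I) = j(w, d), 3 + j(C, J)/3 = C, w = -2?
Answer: 477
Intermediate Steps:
j(C, J) = -9 + 3*C
S(d, I) = -15 (S(d, I) = -9 + 3*(-2) = -9 - 6 = -15)
g(b, F) = -6 + F (g(b, F) = F - 6 = -6 + F)
496 + g(S(5, 4), -13) = 496 + (-6 - 13) = 496 - 19 = 477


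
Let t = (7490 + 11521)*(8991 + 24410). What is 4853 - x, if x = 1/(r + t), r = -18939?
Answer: 3081497141615/634967472 ≈ 4853.0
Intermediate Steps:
t = 634986411 (t = 19011*33401 = 634986411)
x = 1/634967472 (x = 1/(-18939 + 634986411) = 1/634967472 ≈ 1.5749e-9)
4853 - x = 4853 - 1*1/634967472 = 4853 - 1/634967472 = 3081497141615/634967472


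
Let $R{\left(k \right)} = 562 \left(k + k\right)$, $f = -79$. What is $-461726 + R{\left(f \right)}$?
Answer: $-550522$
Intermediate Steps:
$R{\left(k \right)} = 1124 k$ ($R{\left(k \right)} = 562 \cdot 2 k = 1124 k$)
$-461726 + R{\left(f \right)} = -461726 + 1124 \left(-79\right) = -461726 - 88796 = -550522$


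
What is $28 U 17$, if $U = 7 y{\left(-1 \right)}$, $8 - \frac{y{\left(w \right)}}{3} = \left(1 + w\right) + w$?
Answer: $89964$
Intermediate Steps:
$y{\left(w \right)} = 21 - 6 w$ ($y{\left(w \right)} = 24 - 3 \left(\left(1 + w\right) + w\right) = 24 - 3 \left(1 + 2 w\right) = 24 - \left(3 + 6 w\right) = 21 - 6 w$)
$U = 189$ ($U = 7 \left(21 - -6\right) = 7 \left(21 + 6\right) = 7 \cdot 27 = 189$)
$28 U 17 = 28 \cdot 189 \cdot 17 = 5292 \cdot 17 = 89964$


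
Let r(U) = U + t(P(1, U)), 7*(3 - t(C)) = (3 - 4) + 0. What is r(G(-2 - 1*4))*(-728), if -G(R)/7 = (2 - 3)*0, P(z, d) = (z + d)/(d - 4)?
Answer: -2288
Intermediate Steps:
P(z, d) = (d + z)/(-4 + d)
G(R) = 0 (G(R) = -7*(2 - 3)*0 = -(-7)*0 = -7*0 = 0)
t(C) = 22/7 (t(C) = 3 - ((3 - 4) + 0)/7 = 3 - (-1 + 0)/7 = 3 - 1/7*(-1) = 3 + 1/7 = 22/7)
r(U) = 22/7 + U (r(U) = U + 22/7 = 22/7 + U)
r(G(-2 - 1*4))*(-728) = (22/7 + 0)*(-728) = (22/7)*(-728) = -2288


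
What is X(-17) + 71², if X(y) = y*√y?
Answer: 5041 - 17*I*√17 ≈ 5041.0 - 70.093*I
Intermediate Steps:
X(y) = y^(3/2)
X(-17) + 71² = (-17)^(3/2) + 71² = -17*I*√17 + 5041 = 5041 - 17*I*√17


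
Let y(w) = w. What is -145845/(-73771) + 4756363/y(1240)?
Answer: 351062502673/91476040 ≈ 3837.8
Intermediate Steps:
-145845/(-73771) + 4756363/y(1240) = -145845/(-73771) + 4756363/1240 = -145845*(-1/73771) + 4756363*(1/1240) = 145845/73771 + 4756363/1240 = 351062502673/91476040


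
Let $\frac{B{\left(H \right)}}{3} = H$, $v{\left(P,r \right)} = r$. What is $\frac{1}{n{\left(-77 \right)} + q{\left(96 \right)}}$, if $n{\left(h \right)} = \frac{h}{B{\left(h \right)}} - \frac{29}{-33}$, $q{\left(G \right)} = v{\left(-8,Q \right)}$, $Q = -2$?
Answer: $- \frac{33}{26} \approx -1.2692$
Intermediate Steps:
$B{\left(H \right)} = 3 H$
$q{\left(G \right)} = -2$
$n{\left(h \right)} = \frac{40}{33}$ ($n{\left(h \right)} = \frac{h}{3 h} - \frac{29}{-33} = h \frac{1}{3 h} - - \frac{29}{33} = \frac{1}{3} + \frac{29}{33} = \frac{40}{33}$)
$\frac{1}{n{\left(-77 \right)} + q{\left(96 \right)}} = \frac{1}{\frac{40}{33} - 2} = \frac{1}{- \frac{26}{33}} = - \frac{33}{26}$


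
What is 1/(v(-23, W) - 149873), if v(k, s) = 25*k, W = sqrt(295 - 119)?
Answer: -1/150448 ≈ -6.6468e-6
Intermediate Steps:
W = 4*sqrt(11) (W = sqrt(176) = 4*sqrt(11) ≈ 13.266)
1/(v(-23, W) - 149873) = 1/(25*(-23) - 149873) = 1/(-575 - 149873) = 1/(-150448) = -1/150448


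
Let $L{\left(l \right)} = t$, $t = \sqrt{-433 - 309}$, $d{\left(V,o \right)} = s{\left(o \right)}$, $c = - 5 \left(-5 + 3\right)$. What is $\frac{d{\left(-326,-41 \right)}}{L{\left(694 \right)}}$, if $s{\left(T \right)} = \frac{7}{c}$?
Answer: $- \frac{i \sqrt{742}}{1060} \approx - 0.025698 i$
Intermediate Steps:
$c = 10$ ($c = \left(-5\right) \left(-2\right) = 10$)
$s{\left(T \right)} = \frac{7}{10}$
$d{\left(V,o \right)} = \frac{7}{10}$
$t = i \sqrt{742}$ ($t = \sqrt{-742} = i \sqrt{742} \approx 27.24 i$)
$L{\left(l \right)} = i \sqrt{742}$
$\frac{d{\left(-326,-41 \right)}}{L{\left(694 \right)}} = \frac{7}{10 i \sqrt{742}} = \frac{7 \left(- \frac{i \sqrt{742}}{742}\right)}{10} = - \frac{i \sqrt{742}}{1060}$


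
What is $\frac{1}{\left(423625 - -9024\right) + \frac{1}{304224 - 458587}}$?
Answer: $\frac{154363}{66784997586} \approx 2.3113 \cdot 10^{-6}$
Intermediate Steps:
$\frac{1}{\left(423625 - -9024\right) + \frac{1}{304224 - 458587}} = \frac{1}{\left(423625 + 9024\right) + \frac{1}{-154363}} = \frac{1}{432649 - \frac{1}{154363}} = \frac{1}{\frac{66784997586}{154363}} = \frac{154363}{66784997586}$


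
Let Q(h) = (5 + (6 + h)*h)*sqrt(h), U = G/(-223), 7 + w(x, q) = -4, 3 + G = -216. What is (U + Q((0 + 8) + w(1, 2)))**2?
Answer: (219 - 892*I*sqrt(3))**2/49729 ≈ -47.036 - 13.608*I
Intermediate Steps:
G = -219 (G = -3 - 216 = -219)
w(x, q) = -11 (w(x, q) = -7 - 4 = -11)
U = 219/223 (U = -219/(-223) = -219*(-1/223) = 219/223 ≈ 0.98206)
Q(h) = sqrt(h)*(5 + h*(6 + h)) (Q(h) = (5 + h*(6 + h))*sqrt(h) = sqrt(h)*(5 + h*(6 + h)))
(U + Q((0 + 8) + w(1, 2)))**2 = (219/223 + sqrt((0 + 8) - 11)*(5 + ((0 + 8) - 11)**2 + 6*((0 + 8) - 11)))**2 = (219/223 + sqrt(8 - 11)*(5 + (8 - 11)**2 + 6*(8 - 11)))**2 = (219/223 + sqrt(-3)*(5 + (-3)**2 + 6*(-3)))**2 = (219/223 + (I*sqrt(3))*(5 + 9 - 18))**2 = (219/223 + (I*sqrt(3))*(-4))**2 = (219/223 - 4*I*sqrt(3))**2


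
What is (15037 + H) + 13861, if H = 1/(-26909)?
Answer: 777616281/26909 ≈ 28898.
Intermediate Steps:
H = -1/26909 ≈ -3.7162e-5
(15037 + H) + 13861 = (15037 - 1/26909) + 13861 = 404630632/26909 + 13861 = 777616281/26909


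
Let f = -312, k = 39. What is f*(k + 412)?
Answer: -140712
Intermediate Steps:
f*(k + 412) = -312*(39 + 412) = -312*451 = -140712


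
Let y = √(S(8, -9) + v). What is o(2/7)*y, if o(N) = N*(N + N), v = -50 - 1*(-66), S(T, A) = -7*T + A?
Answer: 8*I/7 ≈ 1.1429*I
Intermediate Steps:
S(T, A) = A - 7*T
v = 16 (v = -50 + 66 = 16)
o(N) = 2*N² (o(N) = N*(2*N) = 2*N²)
y = 7*I (y = √((-9 - 7*8) + 16) = √((-9 - 56) + 16) = √(-65 + 16) = √(-49) = 7*I ≈ 7.0*I)
o(2/7)*y = (2*(2/7)²)*(7*I) = (2*(4/49))*(7*I) = 8*(7*I)/49 = 8*I/7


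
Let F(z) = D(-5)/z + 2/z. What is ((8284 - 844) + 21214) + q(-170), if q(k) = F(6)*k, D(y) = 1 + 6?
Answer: 28399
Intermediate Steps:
D(y) = 7
F(z) = 9/z (F(z) = 7/z + 2/z = 9/z)
q(k) = 3*k/2 (q(k) = (9/6)*k = (9*(⅙))*k = 3*k/2)
((8284 - 844) + 21214) + q(-170) = ((8284 - 844) + 21214) + (3/2)*(-170) = (7440 + 21214) - 255 = 28654 - 255 = 28399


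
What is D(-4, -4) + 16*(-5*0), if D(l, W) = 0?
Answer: 0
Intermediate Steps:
D(-4, -4) + 16*(-5*0) = 0 + 16*(-5*0) = 0 + 16*0 = 0 + 0 = 0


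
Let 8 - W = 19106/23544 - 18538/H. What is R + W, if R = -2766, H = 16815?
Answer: -181959322933/65982060 ≈ -2757.7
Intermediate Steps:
W = 547055027/65982060 (W = 8 - (19106/23544 - 18538/16815) = 8 - (19106*(1/23544) - 18538*1/16815) = 8 - (9553/11772 - 18538/16815) = 8 - 1*(-19198547/65982060) = 8 + 19198547/65982060 = 547055027/65982060 ≈ 8.2910)
R + W = -2766 + 547055027/65982060 = -181959322933/65982060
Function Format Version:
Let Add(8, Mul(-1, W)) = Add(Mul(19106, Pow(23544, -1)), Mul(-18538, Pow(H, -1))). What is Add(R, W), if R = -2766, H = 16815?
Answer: Rational(-181959322933, 65982060) ≈ -2757.7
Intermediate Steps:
W = Rational(547055027, 65982060) (W = Add(8, Mul(-1, Add(Mul(19106, Pow(23544, -1)), Mul(-18538, Pow(16815, -1))))) = Add(8, Mul(-1, Add(Mul(19106, Rational(1, 23544)), Mul(-18538, Rational(1, 16815))))) = Add(8, Mul(-1, Add(Rational(9553, 11772), Rational(-18538, 16815)))) = Add(8, Mul(-1, Rational(-19198547, 65982060))) = Add(8, Rational(19198547, 65982060)) = Rational(547055027, 65982060) ≈ 8.2910)
Add(R, W) = Add(-2766, Rational(547055027, 65982060)) = Rational(-181959322933, 65982060)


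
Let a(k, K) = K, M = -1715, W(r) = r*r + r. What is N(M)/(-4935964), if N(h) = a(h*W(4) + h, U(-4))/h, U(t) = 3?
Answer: 3/8465178260 ≈ 3.5439e-10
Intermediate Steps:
W(r) = r + r² (W(r) = r² + r = r + r²)
N(h) = 3/h
N(M)/(-4935964) = (3/(-1715))/(-4935964) = (3*(-1/1715))*(-1/4935964) = -3/1715*(-1/4935964) = 3/8465178260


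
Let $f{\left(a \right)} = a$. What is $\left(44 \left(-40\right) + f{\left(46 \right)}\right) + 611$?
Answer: $-1103$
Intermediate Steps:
$\left(44 \left(-40\right) + f{\left(46 \right)}\right) + 611 = \left(44 \left(-40\right) + 46\right) + 611 = \left(-1760 + 46\right) + 611 = -1714 + 611 = -1103$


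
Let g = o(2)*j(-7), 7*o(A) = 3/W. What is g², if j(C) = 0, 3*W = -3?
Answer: 0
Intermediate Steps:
W = -1 (W = (⅓)*(-3) = -1)
o(A) = -3/7 (o(A) = (3/(-1))/7 = (3*(-1))/7 = (⅐)*(-3) = -3/7)
g = 0 (g = -3/7*0 = 0)
g² = 0² = 0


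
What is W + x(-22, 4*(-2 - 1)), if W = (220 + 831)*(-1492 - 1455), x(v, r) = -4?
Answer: -3097301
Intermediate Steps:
W = -3097297 (W = 1051*(-2947) = -3097297)
W + x(-22, 4*(-2 - 1)) = -3097297 - 4 = -3097301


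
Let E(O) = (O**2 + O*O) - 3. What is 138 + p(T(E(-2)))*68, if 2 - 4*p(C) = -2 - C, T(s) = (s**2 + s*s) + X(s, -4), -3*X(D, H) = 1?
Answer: 3151/3 ≈ 1050.3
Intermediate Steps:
E(O) = -3 + 2*O**2 (E(O) = (O**2 + O**2) - 3 = 2*O**2 - 3 = -3 + 2*O**2)
X(D, H) = -1/3 (X(D, H) = -1/3*1 = -1/3)
T(s) = -1/3 + 2*s**2 (T(s) = (s**2 + s*s) - 1/3 = (s**2 + s**2) - 1/3 = 2*s**2 - 1/3 = -1/3 + 2*s**2)
p(C) = 1 + C/4 (p(C) = 1/2 - (-2 - C)/4 = 1/2 + (1/2 + C/4) = 1 + C/4)
138 + p(T(E(-2)))*68 = 138 + (1 + (-1/3 + 2*(-3 + 2*(-2)**2)**2)/4)*68 = 138 + (1 + (-1/3 + 2*(-3 + 2*4)**2)/4)*68 = 138 + (1 + (-1/3 + 2*(-3 + 8)**2)/4)*68 = 138 + (1 + (-1/3 + 2*5**2)/4)*68 = 138 + (1 + (-1/3 + 2*25)/4)*68 = 138 + (1 + (-1/3 + 50)/4)*68 = 138 + (1 + (1/4)*(149/3))*68 = 138 + (1 + 149/12)*68 = 138 + (161/12)*68 = 138 + 2737/3 = 3151/3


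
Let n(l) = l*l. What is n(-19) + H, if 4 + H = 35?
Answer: 392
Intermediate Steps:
H = 31 (H = -4 + 35 = 31)
n(l) = l²
n(-19) + H = (-19)² + 31 = 361 + 31 = 392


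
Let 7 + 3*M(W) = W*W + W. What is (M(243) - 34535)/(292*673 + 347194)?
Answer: -4432/163113 ≈ -0.027171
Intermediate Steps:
M(W) = -7/3 + W/3 + W²/3 (M(W) = -7/3 + (W*W + W)/3 = -7/3 + (W² + W)/3 = -7/3 + (W + W²)/3 = -7/3 + (W/3 + W²/3) = -7/3 + W/3 + W²/3)
(M(243) - 34535)/(292*673 + 347194) = ((-7/3 + (⅓)*243 + (⅓)*243²) - 34535)/(292*673 + 347194) = ((-7/3 + 81 + (⅓)*59049) - 34535)/(196516 + 347194) = ((-7/3 + 81 + 19683) - 34535)/543710 = (59285/3 - 34535)*(1/543710) = -44320/3*1/543710 = -4432/163113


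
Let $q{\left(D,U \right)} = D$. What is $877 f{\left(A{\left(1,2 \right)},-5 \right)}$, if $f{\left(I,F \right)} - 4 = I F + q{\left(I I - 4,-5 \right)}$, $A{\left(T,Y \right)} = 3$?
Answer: $-5262$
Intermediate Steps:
$f{\left(I,F \right)} = I^{2} + F I$ ($f{\left(I,F \right)} = 4 + \left(I F + \left(I I - 4\right)\right) = 4 + \left(F I + \left(I^{2} - 4\right)\right) = 4 + \left(F I + \left(-4 + I^{2}\right)\right) = 4 + \left(-4 + I^{2} + F I\right) = I^{2} + F I$)
$877 f{\left(A{\left(1,2 \right)},-5 \right)} = 877 \cdot 3 \left(-5 + 3\right) = 877 \cdot 3 \left(-2\right) = 877 \left(-6\right) = -5262$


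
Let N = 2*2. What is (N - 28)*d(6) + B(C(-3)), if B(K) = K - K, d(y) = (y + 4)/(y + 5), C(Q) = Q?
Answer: -240/11 ≈ -21.818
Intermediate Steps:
d(y) = (4 + y)/(5 + y)
N = 4
B(K) = 0
(N - 28)*d(6) + B(C(-3)) = (4 - 28)*((4 + 6)/(5 + 6)) + 0 = -24*10/11 + 0 = -240/11 + 0 = -240/11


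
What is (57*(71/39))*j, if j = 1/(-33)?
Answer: -1349/429 ≈ -3.1445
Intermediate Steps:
j = -1/33 ≈ -0.030303
(57*(71/39))*j = (57*(71/39))*(-1/33) = (1349/13)*(-1/33) = -1349/429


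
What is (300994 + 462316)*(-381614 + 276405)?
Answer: -80307081790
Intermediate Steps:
(300994 + 462316)*(-381614 + 276405) = 763310*(-105209) = -80307081790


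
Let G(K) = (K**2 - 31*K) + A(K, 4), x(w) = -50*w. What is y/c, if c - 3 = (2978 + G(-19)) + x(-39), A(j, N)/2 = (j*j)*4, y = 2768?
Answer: 2768/8769 ≈ 0.31566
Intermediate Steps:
A(j, N) = 8*j**2 (A(j, N) = 2*((j*j)*4) = 2*(j**2*4) = 2*(4*j**2) = 8*j**2)
G(K) = -31*K + 9*K**2 (G(K) = (K**2 - 31*K) + 8*K**2 = -31*K + 9*K**2)
c = 8769 (c = 3 + ((2978 - 19*(-31 + 9*(-19))) - 50*(-39)) = 3 + ((2978 - 19*(-31 - 171)) + 1950) = 3 + ((2978 - 19*(-202)) + 1950) = 3 + ((2978 + 3838) + 1950) = 3 + (6816 + 1950) = 3 + 8766 = 8769)
y/c = 2768/8769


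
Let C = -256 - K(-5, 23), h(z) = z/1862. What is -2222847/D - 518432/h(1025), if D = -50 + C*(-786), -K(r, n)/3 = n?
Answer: -141838733080063/150605300 ≈ -9.4179e+5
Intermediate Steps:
K(r, n) = -3*n
h(z) = z/1862 (h(z) = z*(1/1862) = z/1862)
C = -187 (C = -256 - (-3)*23 = -256 - 1*(-69) = -256 + 69 = -187)
D = 146932 (D = -50 - 187*(-786) = -50 + 146982 = 146932)
-2222847/D - 518432/h(1025) = -2222847/146932 - 518432/((1/1862)*1025) = -2222847*1/146932 - 518432/1025/1862 = -2222847/146932 - 518432*1862/1025 = -2222847/146932 - 965320384/1025 = -141838733080063/150605300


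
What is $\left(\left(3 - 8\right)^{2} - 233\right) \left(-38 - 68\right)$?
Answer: $22048$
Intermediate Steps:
$\left(\left(3 - 8\right)^{2} - 233\right) \left(-38 - 68\right) = \left(\left(-5\right)^{2} - 233\right) \left(-106\right) = \left(25 - 233\right) \left(-106\right) = \left(-208\right) \left(-106\right) = 22048$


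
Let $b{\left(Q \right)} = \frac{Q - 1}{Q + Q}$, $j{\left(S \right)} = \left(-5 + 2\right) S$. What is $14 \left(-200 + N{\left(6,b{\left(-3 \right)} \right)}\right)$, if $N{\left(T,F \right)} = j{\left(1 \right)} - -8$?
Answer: $-2730$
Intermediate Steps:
$j{\left(S \right)} = - 3 S$
$b{\left(Q \right)} = \frac{-1 + Q}{2 Q}$
$N{\left(T,F \right)} = 5$ ($N{\left(T,F \right)} = \left(-3\right) 1 - -8 = -3 + 8 = 5$)
$14 \left(-200 + N{\left(6,b{\left(-3 \right)} \right)}\right) = 14 \left(-200 + 5\right) = 14 \left(-195\right) = -2730$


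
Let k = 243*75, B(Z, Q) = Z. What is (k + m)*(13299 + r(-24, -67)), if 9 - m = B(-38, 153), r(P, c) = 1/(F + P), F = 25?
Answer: 243017600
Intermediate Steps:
r(P, c) = 1/(25 + P)
m = 47 (m = 9 - 1*(-38) = 9 + 38 = 47)
k = 18225
(k + m)*(13299 + r(-24, -67)) = (18225 + 47)*(13299 + 1/(25 - 24)) = 18272*(13299 + 1/1) = 18272*(13299 + 1) = 18272*13300 = 243017600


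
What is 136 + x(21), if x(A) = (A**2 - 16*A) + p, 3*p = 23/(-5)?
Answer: 3592/15 ≈ 239.47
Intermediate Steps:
p = -23/15 (p = (23/(-5))/3 = (23*(-1/5))/3 = (1/3)*(-23/5) = -23/15 ≈ -1.5333)
x(A) = -23/15 + A**2 - 16*A (x(A) = (A**2 - 16*A) - 23/15 = -23/15 + A**2 - 16*A)
136 + x(21) = 136 + (-23/15 + 21**2 - 16*21) = 136 + (-23/15 + 441 - 336) = 136 + 1552/15 = 3592/15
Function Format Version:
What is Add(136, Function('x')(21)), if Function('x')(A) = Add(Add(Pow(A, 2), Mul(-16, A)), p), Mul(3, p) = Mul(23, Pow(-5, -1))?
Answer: Rational(3592, 15) ≈ 239.47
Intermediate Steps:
p = Rational(-23, 15) (p = Mul(Rational(1, 3), Mul(23, Pow(-5, -1))) = Mul(Rational(1, 3), Mul(23, Rational(-1, 5))) = Mul(Rational(1, 3), Rational(-23, 5)) = Rational(-23, 15) ≈ -1.5333)
Function('x')(A) = Add(Rational(-23, 15), Pow(A, 2), Mul(-16, A)) (Function('x')(A) = Add(Add(Pow(A, 2), Mul(-16, A)), Rational(-23, 15)) = Add(Rational(-23, 15), Pow(A, 2), Mul(-16, A)))
Add(136, Function('x')(21)) = Add(136, Add(Rational(-23, 15), Pow(21, 2), Mul(-16, 21))) = Add(136, Add(Rational(-23, 15), 441, -336)) = Add(136, Rational(1552, 15)) = Rational(3592, 15)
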